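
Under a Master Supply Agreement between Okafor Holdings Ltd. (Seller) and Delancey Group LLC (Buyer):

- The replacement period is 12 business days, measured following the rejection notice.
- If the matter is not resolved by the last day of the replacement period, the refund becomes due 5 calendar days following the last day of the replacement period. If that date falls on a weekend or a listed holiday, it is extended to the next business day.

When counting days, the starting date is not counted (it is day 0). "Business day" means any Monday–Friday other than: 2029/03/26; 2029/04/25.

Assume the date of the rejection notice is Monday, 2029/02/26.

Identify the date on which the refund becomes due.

2029/03/19

The last day of the replacement period: counting 12 business days from Monday, 2029/02/26 (Feb 27, Feb 28, Mar 1, Mar 2, …, Mar 12, Mar 13, Mar 14, skipping weekends) reaches Wednesday, 2029/03/14.
The date on which the refund becomes due: 5 calendar days after 2029/03/14 is 2029/03/19. 2029/03/19 is a Monday and is not a listed holiday, so no roll-forward applies.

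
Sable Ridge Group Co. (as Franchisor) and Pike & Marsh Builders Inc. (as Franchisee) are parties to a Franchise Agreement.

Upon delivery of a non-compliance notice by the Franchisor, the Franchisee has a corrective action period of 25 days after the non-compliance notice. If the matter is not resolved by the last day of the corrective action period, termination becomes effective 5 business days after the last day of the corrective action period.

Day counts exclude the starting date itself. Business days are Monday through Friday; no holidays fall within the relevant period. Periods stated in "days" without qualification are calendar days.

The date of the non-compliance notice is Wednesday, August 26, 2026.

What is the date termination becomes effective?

The last day of the corrective action period: 25 calendar days after August 26, 2026 is September 20, 2026.
From Sunday, September 20, 2026, 5 business days (Sep 21, Sep 22, Sep 23, Sep 24, Sep 25, skipping weekends) brings us to Friday, September 25, 2026, which is the date termination becomes effective.

September 25, 2026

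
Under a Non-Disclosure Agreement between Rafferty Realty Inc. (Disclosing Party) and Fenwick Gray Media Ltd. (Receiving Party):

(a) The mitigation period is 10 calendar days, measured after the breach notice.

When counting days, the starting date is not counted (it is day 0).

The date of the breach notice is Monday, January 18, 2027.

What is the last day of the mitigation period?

Adding 10 calendar days to January 18, 2027 gives January 28, 2027, which is the last day of the mitigation period.

January 28, 2027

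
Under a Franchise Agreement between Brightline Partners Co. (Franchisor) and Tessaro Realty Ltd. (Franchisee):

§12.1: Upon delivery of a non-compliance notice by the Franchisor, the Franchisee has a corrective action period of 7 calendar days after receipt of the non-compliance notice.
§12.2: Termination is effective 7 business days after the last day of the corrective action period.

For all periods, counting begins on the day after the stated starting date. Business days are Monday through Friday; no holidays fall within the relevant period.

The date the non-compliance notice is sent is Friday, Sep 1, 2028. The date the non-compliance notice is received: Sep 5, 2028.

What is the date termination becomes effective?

The last day of the corrective action period: 7 calendar days after Sep 5, 2028 is Sep 12, 2028.
The date termination becomes effective: counting 7 business days from Tuesday, Sep 12, 2028 (Sep 13, Sep 14, Sep 15, Sep 18, Sep 19, Sep 20, Sep 21, skipping weekends) reaches Thursday, Sep 21, 2028.

Sep 21, 2028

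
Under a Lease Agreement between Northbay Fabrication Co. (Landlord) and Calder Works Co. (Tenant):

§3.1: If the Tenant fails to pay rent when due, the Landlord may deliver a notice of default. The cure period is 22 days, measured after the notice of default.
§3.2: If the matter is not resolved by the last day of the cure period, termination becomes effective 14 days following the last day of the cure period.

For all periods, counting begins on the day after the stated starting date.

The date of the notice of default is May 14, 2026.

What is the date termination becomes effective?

The last day of the cure period: May 14, 2026 + 22 days = June 5, 2026.
The date termination becomes effective: June 5, 2026 + 14 days = June 19, 2026.

June 19, 2026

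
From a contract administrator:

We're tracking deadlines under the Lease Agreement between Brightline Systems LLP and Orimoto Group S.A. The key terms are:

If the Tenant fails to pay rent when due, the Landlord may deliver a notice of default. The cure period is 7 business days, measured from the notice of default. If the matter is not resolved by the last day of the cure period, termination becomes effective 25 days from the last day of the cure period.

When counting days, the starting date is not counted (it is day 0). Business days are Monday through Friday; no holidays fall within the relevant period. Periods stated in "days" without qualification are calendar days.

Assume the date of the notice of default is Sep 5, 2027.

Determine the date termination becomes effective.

From Sunday, Sep 5, 2027, 7 business days (Sep 6, Sep 7, Sep 8, Sep 9, Sep 10, Sep 13, Sep 14, skipping weekends) brings us to Tuesday, Sep 14, 2027, which is the last day of the cure period.
The date termination becomes effective: 25 calendar days after Sep 14, 2027 is Oct 9, 2027.

Oct 9, 2027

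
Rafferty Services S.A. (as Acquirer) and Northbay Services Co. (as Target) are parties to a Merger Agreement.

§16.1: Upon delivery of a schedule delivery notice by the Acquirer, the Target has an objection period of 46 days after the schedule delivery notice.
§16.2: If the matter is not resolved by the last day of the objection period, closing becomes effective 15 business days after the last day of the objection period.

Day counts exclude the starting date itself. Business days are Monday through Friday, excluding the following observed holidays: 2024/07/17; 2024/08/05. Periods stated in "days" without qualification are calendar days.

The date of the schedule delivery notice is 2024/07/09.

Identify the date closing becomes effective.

Adding 46 calendar days to 2024/07/09 gives 2024/08/24, which is the last day of the objection period.
From Saturday, 2024/08/24, 15 business days (Aug 26, Aug 27, Aug 28, Aug 29, …, Sep 11, Sep 12, Sep 13, skipping weekends) brings us to Friday, 2024/09/13, which is the date closing becomes effective.

2024/09/13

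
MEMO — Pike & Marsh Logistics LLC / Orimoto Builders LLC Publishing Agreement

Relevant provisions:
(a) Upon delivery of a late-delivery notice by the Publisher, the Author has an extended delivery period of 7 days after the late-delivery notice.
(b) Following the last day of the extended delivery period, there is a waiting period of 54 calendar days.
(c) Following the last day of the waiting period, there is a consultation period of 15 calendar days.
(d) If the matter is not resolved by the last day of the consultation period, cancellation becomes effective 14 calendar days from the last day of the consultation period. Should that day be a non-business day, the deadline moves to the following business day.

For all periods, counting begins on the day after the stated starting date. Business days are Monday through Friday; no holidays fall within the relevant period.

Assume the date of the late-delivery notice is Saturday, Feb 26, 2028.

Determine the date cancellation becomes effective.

Adding 7 calendar days to Feb 26, 2028 gives Mar 4, 2028, which is the last day of the extended delivery period.
Adding 54 calendar days to Mar 4, 2028 gives Apr 27, 2028, which is the last day of the waiting period.
Adding 15 calendar days to Apr 27, 2028 gives May 12, 2028, which is the last day of the consultation period.
The date cancellation becomes effective: May 12, 2028 + 14 days = May 26, 2028. May 26, 2028 is a Friday, so no roll-forward applies.

May 26, 2028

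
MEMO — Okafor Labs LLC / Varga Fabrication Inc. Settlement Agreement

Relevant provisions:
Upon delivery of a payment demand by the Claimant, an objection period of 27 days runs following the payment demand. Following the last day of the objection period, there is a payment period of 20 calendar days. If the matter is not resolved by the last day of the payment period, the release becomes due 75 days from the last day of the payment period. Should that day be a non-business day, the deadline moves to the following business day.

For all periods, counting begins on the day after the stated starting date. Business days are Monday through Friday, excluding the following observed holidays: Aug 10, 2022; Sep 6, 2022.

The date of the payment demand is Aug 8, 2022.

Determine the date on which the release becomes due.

The last day of the objection period: 27 calendar days after Aug 8, 2022 is Sep 4, 2022.
The last day of the payment period: 20 calendar days after Sep 4, 2022 is Sep 24, 2022.
The date on which the release becomes due: 75 calendar days after Sep 24, 2022 is Dec 8, 2022. Dec 8, 2022 is a Thursday and is not a listed holiday, so no roll-forward applies.

Dec 8, 2022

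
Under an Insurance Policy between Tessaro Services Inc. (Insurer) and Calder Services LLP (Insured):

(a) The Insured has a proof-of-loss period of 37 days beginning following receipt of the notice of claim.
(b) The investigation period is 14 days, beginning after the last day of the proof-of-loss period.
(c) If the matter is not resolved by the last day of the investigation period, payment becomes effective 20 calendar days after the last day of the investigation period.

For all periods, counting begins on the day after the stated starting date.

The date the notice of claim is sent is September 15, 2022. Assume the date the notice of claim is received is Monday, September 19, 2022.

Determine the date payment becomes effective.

Adding 37 calendar days to September 19, 2022 gives October 26, 2022, which is the last day of the proof-of-loss period.
The last day of the investigation period: October 26, 2022 + 14 days = November 9, 2022.
The date payment becomes effective: November 9, 2022 + 20 days = November 29, 2022.

November 29, 2022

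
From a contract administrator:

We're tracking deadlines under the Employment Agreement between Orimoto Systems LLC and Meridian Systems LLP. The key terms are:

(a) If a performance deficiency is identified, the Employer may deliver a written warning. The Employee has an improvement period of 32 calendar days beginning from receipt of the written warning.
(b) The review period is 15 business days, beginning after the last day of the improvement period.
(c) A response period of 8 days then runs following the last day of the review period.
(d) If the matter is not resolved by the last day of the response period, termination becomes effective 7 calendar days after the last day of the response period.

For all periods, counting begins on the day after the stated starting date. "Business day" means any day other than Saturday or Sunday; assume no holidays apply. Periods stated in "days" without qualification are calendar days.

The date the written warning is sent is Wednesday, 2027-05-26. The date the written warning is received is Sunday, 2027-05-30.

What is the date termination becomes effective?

2027-08-06

Adding 32 calendar days to 2027-05-30 gives 2027-07-01, which is the last day of the improvement period.
From Thursday, 2027-07-01, 15 business days (Jul 2, Jul 5, Jul 6, Jul 7, …, Jul 20, Jul 21, Jul 22, skipping weekends) brings us to Thursday, 2027-07-22, which is the last day of the review period.
The last day of the response period: 8 calendar days after 2027-07-22 is 2027-07-30.
The date termination becomes effective: 7 calendar days after 2027-07-30 is 2027-08-06.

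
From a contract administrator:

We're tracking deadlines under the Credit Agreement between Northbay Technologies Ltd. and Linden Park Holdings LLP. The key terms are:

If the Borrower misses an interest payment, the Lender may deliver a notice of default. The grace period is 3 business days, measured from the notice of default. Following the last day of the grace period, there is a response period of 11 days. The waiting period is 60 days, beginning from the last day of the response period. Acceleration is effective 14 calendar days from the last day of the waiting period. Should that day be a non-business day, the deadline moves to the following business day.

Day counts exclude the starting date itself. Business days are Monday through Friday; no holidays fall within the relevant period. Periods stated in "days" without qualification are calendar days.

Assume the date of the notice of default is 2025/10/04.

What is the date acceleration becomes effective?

2026/01/01

The last day of the grace period: counting 3 business days from Saturday, 2025/10/04 (Oct 6, Oct 7, Oct 8, skipping weekends) reaches Wednesday, 2025/10/08.
The last day of the response period: 11 calendar days after 2025/10/08 is 2025/10/19.
The last day of the waiting period: 60 calendar days after 2025/10/19 is 2025/12/18.
Adding 14 calendar days to 2025/12/18 gives 2026/01/01, which is the date acceleration becomes effective. 2026/01/01 is a Thursday, so no roll-forward applies.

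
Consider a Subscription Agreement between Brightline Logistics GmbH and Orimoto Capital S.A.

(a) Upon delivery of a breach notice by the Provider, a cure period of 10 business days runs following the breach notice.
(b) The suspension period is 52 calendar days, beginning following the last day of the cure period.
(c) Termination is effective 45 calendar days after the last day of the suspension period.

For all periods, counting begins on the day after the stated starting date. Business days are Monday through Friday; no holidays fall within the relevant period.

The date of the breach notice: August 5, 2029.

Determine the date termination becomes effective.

November 22, 2029

The last day of the cure period: 10 business days after Sunday, August 5, 2029, skipping weekends — Aug 6, Aug 7, Aug 8, Aug 9, Aug 10, Aug 13, Aug 14, Aug 15, Aug 16, Aug 17 — lands on Friday, August 17, 2029.
The last day of the suspension period: 52 calendar days after August 17, 2029 is October 8, 2029.
The date termination becomes effective: October 8, 2029 + 45 days = November 22, 2029.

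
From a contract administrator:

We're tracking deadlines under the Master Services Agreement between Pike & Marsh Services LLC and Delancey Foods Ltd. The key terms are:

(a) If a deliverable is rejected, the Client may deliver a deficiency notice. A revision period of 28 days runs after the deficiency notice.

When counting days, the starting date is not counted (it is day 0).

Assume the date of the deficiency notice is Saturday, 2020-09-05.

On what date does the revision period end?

The last day of the revision period: 28 calendar days after 2020-09-05 is 2020-10-03.

2020-10-03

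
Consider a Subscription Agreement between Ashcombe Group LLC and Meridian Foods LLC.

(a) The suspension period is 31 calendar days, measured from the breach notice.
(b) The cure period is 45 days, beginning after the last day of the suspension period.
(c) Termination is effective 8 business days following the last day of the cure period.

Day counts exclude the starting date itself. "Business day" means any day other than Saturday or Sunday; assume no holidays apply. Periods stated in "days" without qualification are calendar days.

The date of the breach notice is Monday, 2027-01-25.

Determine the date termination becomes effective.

The last day of the suspension period: 2027-01-25 + 31 days = 2027-02-25.
Adding 45 calendar days to 2027-02-25 gives 2027-04-11, which is the last day of the cure period.
The date termination becomes effective: 8 business days after Sunday, 2027-04-11, skipping weekends — Apr 12, Apr 13, Apr 14, Apr 15, Apr 16, Apr 19, Apr 20, Apr 21 — lands on Wednesday, 2027-04-21.

2027-04-21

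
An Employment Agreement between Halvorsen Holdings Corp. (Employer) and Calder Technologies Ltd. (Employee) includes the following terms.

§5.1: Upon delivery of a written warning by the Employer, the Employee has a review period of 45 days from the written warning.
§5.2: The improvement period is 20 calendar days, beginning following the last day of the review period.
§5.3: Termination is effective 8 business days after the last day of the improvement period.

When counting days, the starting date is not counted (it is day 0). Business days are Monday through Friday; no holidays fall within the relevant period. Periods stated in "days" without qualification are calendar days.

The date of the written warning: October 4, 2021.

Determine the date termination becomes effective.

The last day of the review period: October 4, 2021 + 45 days = November 18, 2021.
The last day of the improvement period: November 18, 2021 + 20 days = December 8, 2021.
From Wednesday, December 8, 2021, 8 business days (Dec 9, Dec 10, Dec 13, Dec 14, Dec 15, Dec 16, Dec 17, Dec 20, skipping weekends) brings us to Monday, December 20, 2021, which is the date termination becomes effective.

December 20, 2021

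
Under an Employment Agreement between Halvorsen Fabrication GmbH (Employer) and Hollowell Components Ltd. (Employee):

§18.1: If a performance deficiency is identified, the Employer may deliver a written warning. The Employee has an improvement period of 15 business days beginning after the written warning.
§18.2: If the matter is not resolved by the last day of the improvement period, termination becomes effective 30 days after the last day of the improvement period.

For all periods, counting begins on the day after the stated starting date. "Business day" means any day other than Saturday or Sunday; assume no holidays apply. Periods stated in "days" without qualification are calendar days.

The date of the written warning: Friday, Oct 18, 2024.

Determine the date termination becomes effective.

Dec 8, 2024

From Friday, Oct 18, 2024, 15 business days (Oct 21, Oct 22, Oct 23, Oct 24, …, Nov 6, Nov 7, Nov 8, skipping weekends) brings us to Friday, Nov 8, 2024, which is the last day of the improvement period.
The date termination becomes effective: Nov 8, 2024 + 30 days = Dec 8, 2024.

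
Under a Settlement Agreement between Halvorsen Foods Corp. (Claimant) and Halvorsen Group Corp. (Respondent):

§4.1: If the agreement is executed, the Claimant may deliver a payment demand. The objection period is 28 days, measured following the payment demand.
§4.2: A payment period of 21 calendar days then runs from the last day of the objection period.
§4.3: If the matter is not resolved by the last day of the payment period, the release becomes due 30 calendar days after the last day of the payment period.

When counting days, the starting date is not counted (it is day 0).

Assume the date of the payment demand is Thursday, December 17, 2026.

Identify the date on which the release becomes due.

The last day of the objection period: December 17, 2026 + 28 days = January 14, 2027.
The last day of the payment period: 21 calendar days after January 14, 2027 is February 4, 2027.
The date on which the release becomes due: 30 calendar days after February 4, 2027 is March 6, 2027.

March 6, 2027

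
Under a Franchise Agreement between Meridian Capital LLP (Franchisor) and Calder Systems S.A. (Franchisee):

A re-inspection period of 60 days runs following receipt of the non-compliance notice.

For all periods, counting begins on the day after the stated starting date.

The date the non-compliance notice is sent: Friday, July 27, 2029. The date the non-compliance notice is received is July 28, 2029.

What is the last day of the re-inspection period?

September 26, 2029

Adding 60 calendar days to July 28, 2029 gives September 26, 2029, which is the last day of the re-inspection period.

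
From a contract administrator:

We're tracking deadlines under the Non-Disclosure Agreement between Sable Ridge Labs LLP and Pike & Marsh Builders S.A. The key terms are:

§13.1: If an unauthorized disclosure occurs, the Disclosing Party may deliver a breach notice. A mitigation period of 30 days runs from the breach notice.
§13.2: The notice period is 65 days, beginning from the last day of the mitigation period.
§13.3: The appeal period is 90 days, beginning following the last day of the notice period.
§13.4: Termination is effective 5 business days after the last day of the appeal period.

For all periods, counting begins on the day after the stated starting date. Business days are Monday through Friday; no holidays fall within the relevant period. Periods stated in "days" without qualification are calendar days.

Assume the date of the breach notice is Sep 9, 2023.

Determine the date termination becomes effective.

Mar 19, 2024

The last day of the mitigation period: Sep 9, 2023 + 30 days = Oct 9, 2023.
The last day of the notice period: 65 calendar days after Oct 9, 2023 is Dec 13, 2023.
The last day of the appeal period: Dec 13, 2023 + 90 days = Mar 12, 2024.
From Tuesday, Mar 12, 2024, 5 business days (Mar 13, Mar 14, Mar 15, Mar 18, Mar 19, skipping weekends) brings us to Tuesday, Mar 19, 2024, which is the date termination becomes effective.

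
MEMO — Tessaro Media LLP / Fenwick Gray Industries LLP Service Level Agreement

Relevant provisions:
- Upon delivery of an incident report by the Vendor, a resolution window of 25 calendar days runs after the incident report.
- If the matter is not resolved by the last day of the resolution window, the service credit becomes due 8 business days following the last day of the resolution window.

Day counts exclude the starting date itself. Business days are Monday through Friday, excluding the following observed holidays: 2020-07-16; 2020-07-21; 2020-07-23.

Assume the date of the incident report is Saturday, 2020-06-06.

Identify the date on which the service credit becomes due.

The last day of the resolution window: 2020-06-06 + 25 days = 2020-07-01.
The date on which the service credit becomes due: 8 business days after Wednesday, 2020-07-01, skipping weekends — Jul 2, Jul 3, Jul 6, Jul 7, Jul 8, Jul 9, Jul 10, Jul 13 — lands on Monday, 2020-07-13.

2020-07-13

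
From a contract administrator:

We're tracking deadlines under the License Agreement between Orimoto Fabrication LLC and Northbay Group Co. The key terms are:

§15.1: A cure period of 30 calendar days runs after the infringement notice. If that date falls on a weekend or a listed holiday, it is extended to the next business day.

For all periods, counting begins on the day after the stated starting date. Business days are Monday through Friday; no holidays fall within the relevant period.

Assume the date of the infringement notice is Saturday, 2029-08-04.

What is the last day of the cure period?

2029-09-03

The last day of the cure period: 2029-08-04 + 30 days = 2029-09-03. 2029-09-03 is a Monday, so no roll-forward applies.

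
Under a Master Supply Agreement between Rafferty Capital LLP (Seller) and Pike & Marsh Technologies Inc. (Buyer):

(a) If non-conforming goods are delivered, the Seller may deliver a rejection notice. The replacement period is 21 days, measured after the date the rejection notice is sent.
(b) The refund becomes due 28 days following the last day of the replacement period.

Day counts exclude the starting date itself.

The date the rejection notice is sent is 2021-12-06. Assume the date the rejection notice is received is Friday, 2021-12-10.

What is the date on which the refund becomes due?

2022-01-24

The last day of the replacement period: 21 calendar days after 2021-12-06 is 2021-12-27.
The date on which the refund becomes due: 28 calendar days after 2021-12-27 is 2022-01-24.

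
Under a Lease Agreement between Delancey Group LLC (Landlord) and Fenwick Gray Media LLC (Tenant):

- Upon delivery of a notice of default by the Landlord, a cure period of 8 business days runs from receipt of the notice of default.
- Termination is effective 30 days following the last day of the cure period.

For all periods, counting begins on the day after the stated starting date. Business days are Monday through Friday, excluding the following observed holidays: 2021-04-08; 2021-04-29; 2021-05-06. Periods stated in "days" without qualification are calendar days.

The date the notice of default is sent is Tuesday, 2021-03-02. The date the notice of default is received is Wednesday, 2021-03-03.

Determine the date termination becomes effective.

2021-04-14

The last day of the cure period: counting 8 business days from Wednesday, 2021-03-03 (Mar 4, Mar 5, Mar 8, Mar 9, Mar 10, Mar 11, Mar 12, Mar 15, skipping weekends) reaches Monday, 2021-03-15.
Adding 30 calendar days to 2021-03-15 gives 2021-04-14, which is the date termination becomes effective.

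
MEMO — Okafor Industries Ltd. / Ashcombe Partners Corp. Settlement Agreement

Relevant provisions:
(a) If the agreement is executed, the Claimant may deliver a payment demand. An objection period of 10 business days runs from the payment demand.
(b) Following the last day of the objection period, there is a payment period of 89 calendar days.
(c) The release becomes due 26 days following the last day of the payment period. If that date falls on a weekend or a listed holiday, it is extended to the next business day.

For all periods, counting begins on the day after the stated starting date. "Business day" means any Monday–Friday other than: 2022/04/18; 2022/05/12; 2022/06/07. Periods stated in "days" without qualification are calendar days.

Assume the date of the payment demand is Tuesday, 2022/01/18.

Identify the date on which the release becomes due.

2022/05/27

From Tuesday, 2022/01/18, 10 business days (Jan 19, Jan 20, Jan 21, Jan 24, Jan 25, Jan 26, Jan 27, Jan 28, Jan 31, Feb 1, skipping weekends) brings us to Tuesday, 2022/02/01, which is the last day of the objection period.
Adding 89 calendar days to 2022/02/01 gives 2022/05/01, which is the last day of the payment period.
The date on which the release becomes due: 2022/05/01 + 26 days = 2022/05/27. 2022/05/27 is a Friday and is not a listed holiday, so no roll-forward applies.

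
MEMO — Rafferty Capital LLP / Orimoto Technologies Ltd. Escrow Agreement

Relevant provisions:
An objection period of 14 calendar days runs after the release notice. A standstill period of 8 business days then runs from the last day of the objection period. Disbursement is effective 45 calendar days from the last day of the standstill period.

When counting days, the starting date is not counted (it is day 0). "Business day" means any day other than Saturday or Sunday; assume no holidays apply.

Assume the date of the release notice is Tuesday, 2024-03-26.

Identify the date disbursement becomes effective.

2024-06-03

Adding 14 calendar days to 2024-03-26 gives 2024-04-09, which is the last day of the objection period.
The last day of the standstill period: 8 business days after Tuesday, 2024-04-09, skipping weekends — Apr 10, Apr 11, Apr 12, Apr 15, Apr 16, Apr 17, Apr 18, Apr 19 — lands on Friday, 2024-04-19.
Adding 45 calendar days to 2024-04-19 gives 2024-06-03, which is the date disbursement becomes effective.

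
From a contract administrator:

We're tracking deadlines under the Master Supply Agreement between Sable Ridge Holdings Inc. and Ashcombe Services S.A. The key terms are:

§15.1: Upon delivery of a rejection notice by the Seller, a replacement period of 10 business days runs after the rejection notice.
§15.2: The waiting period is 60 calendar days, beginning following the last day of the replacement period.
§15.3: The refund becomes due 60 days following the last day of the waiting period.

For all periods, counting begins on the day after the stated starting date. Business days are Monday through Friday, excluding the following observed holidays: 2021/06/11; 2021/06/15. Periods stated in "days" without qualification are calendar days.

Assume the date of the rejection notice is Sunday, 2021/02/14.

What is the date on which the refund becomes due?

From Sunday, 2021/02/14, 10 business days (Feb 15, Feb 16, Feb 17, Feb 18, Feb 19, Feb 22, Feb 23, Feb 24, Feb 25, Feb 26, skipping weekends) brings us to Friday, 2021/02/26, which is the last day of the replacement period.
Adding 60 calendar days to 2021/02/26 gives 2021/04/27, which is the last day of the waiting period.
The date on which the refund becomes due: 60 calendar days after 2021/04/27 is 2021/06/26.

2021/06/26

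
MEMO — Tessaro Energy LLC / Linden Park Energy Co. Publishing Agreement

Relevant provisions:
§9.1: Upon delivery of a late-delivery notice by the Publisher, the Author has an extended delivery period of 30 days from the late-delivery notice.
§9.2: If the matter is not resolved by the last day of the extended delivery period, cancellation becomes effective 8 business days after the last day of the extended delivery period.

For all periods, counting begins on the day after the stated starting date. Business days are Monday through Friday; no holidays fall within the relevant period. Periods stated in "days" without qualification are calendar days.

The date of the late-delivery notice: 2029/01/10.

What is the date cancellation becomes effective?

The last day of the extended delivery period: 30 calendar days after 2029/01/10 is 2029/02/09.
The date cancellation becomes effective: 8 business days after Friday, 2029/02/09, skipping weekends — Feb 12, Feb 13, Feb 14, Feb 15, Feb 16, Feb 19, Feb 20, Feb 21 — lands on Wednesday, 2029/02/21.

2029/02/21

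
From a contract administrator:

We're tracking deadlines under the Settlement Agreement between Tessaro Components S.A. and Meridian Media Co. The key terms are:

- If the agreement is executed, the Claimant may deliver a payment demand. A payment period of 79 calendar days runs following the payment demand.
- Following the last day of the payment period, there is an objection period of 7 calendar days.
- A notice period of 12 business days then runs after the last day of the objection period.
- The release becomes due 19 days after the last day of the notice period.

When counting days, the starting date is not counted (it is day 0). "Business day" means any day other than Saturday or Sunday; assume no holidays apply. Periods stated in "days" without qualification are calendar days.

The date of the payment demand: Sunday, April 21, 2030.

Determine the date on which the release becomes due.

Adding 79 calendar days to April 21, 2030 gives July 9, 2030, which is the last day of the payment period.
The last day of the objection period: July 9, 2030 + 7 days = July 16, 2030.
From Tuesday, July 16, 2030, 12 business days (Jul 17, Jul 18, Jul 19, Jul 22, …, Jul 30, Jul 31, Aug 1, skipping weekends) brings us to Thursday, August 1, 2030, which is the last day of the notice period.
The date on which the release becomes due: 19 calendar days after August 1, 2030 is August 20, 2030.

August 20, 2030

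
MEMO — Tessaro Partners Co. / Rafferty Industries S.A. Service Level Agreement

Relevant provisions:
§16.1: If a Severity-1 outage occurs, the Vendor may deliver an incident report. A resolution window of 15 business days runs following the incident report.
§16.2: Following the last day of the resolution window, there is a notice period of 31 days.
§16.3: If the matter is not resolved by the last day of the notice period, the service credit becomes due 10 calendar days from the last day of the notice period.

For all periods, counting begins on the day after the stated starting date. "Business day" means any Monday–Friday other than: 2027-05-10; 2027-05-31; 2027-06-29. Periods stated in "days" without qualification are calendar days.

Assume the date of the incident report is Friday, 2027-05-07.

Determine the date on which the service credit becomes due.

2027-07-12

From Friday, 2027-05-07, 15 business days (May 11, May 12, May 13, May 14, …, May 27, May 28, Jun 1, skipping weekends and the listed holidays on May 10, May 31) brings us to Tuesday, 2027-06-01, which is the last day of the resolution window.
The last day of the notice period: 31 calendar days after 2027-06-01 is 2027-07-02.
The date on which the service credit becomes due: 10 calendar days after 2027-07-02 is 2027-07-12.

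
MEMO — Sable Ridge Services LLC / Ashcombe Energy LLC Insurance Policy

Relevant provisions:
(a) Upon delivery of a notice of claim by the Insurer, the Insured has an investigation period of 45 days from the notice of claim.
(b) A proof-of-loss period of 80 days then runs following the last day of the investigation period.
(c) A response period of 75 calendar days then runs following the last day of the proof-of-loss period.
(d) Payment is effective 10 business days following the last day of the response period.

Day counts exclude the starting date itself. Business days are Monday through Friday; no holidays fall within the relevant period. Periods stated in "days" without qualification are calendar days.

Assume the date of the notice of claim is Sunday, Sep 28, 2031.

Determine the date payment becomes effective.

Apr 29, 2032

The last day of the investigation period: 45 calendar days after Sep 28, 2031 is Nov 12, 2031.
The last day of the proof-of-loss period: 80 calendar days after Nov 12, 2031 is Jan 31, 2032.
Adding 75 calendar days to Jan 31, 2032 gives Apr 15, 2032, which is the last day of the response period.
From Thursday, Apr 15, 2032, 10 business days (Apr 16, Apr 19, Apr 20, Apr 21, Apr 22, Apr 23, Apr 26, Apr 27, Apr 28, Apr 29, skipping weekends) brings us to Thursday, Apr 29, 2032, which is the date payment becomes effective.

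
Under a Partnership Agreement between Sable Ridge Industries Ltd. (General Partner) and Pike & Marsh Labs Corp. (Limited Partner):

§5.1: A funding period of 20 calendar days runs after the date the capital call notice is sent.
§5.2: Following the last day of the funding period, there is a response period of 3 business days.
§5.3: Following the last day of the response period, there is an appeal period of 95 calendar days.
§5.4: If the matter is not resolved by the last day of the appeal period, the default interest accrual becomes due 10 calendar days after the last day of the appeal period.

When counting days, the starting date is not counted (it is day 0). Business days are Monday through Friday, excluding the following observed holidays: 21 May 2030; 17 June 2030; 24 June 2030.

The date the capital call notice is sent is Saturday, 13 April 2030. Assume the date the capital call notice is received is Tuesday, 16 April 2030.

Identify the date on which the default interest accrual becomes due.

The last day of the funding period: 20 calendar days after 13 April 2030 is 3 May 2030.
From Friday, 3 May 2030, 3 business days (May 6, May 7, May 8, skipping weekends) brings us to Wednesday, 8 May 2030, which is the last day of the response period.
The last day of the appeal period: 8 May 2030 + 95 days = 11 August 2030.
The date on which the default interest accrual becomes due: 11 August 2030 + 10 days = 21 August 2030.

21 August 2030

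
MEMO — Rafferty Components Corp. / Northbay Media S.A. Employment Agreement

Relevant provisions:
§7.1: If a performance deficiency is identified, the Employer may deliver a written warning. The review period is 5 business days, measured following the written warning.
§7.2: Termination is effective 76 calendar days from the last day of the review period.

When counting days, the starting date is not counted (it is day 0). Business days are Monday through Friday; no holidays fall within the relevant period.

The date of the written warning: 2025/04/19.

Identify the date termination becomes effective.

The last day of the review period: 5 business days after Saturday, 2025/04/19, skipping weekends — Apr 21, Apr 22, Apr 23, Apr 24, Apr 25 — lands on Friday, 2025/04/25.
Adding 76 calendar days to 2025/04/25 gives 2025/07/10, which is the date termination becomes effective.

2025/07/10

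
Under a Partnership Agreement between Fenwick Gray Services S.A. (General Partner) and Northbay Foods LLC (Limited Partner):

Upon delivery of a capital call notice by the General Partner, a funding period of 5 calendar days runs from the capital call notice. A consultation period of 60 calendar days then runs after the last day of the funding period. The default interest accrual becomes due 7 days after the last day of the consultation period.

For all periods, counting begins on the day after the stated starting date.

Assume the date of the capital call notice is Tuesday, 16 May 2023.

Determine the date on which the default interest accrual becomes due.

Adding 5 calendar days to 16 May 2023 gives 21 May 2023, which is the last day of the funding period.
The last day of the consultation period: 21 May 2023 + 60 days = 20 July 2023.
Adding 7 calendar days to 20 July 2023 gives 27 July 2023, which is the date on which the default interest accrual becomes due.

27 July 2023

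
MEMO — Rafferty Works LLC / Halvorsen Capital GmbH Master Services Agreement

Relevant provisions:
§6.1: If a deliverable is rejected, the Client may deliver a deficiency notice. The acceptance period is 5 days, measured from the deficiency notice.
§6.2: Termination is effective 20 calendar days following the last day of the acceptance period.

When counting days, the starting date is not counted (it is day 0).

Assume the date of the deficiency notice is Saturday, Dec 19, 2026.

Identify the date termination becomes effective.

The last day of the acceptance period: Dec 19, 2026 + 5 days = Dec 24, 2026.
The date termination becomes effective: Dec 24, 2026 + 20 days = Jan 13, 2027.

Jan 13, 2027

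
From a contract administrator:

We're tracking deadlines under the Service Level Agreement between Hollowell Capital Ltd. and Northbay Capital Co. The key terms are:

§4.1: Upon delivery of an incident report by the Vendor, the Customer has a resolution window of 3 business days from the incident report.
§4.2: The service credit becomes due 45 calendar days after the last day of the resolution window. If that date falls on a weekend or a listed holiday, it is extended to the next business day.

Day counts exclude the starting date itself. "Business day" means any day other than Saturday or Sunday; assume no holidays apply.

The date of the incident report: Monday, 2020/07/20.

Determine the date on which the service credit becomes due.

The last day of the resolution window: 3 business days after Monday, 2020/07/20, skipping weekends — Jul 21, Jul 22, Jul 23 — lands on Thursday, 2020/07/23.
The date on which the service credit becomes due: 2020/07/23 + 45 days = 2020/09/06. That falls on a Sunday, so it rolls to the next business day, Monday, 2020/09/07.

2020/09/07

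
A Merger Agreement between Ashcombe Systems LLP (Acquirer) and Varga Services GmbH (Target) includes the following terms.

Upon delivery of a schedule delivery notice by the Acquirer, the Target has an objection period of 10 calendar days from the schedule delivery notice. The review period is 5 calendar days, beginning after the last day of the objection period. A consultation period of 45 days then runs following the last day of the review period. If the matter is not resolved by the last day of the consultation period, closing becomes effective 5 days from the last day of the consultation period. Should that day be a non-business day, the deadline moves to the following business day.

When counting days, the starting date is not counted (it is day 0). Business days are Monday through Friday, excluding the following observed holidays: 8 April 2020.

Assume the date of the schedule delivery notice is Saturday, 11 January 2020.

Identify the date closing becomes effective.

16 March 2020

The last day of the objection period: 10 calendar days after 11 January 2020 is 21 January 2020.
The last day of the review period: 21 January 2020 + 5 days = 26 January 2020.
Adding 45 calendar days to 26 January 2020 gives 11 March 2020, which is the last day of the consultation period.
Adding 5 calendar days to 11 March 2020 gives 16 March 2020, which is the date closing becomes effective. 16 March 2020 is a Monday and is not a listed holiday, so no roll-forward applies.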